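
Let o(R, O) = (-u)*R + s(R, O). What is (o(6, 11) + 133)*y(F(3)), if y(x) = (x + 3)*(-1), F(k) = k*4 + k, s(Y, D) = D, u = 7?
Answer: -1836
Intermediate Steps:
F(k) = 5*k (F(k) = 4*k + k = 5*k)
o(R, O) = O - 7*R (o(R, O) = (-1*7)*R + O = -7*R + O = O - 7*R)
y(x) = -3 - x (y(x) = (3 + x)*(-1) = -3 - x)
(o(6, 11) + 133)*y(F(3)) = ((11 - 7*6) + 133)*(-3 - 5*3) = ((11 - 42) + 133)*(-3 - 1*15) = (-31 + 133)*(-3 - 15) = 102*(-18) = -1836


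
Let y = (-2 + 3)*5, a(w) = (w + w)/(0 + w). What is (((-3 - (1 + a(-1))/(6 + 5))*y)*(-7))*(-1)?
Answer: -1260/11 ≈ -114.55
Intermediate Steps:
a(w) = 2 (a(w) = (2*w)/w = 2)
y = 5 (y = 1*5 = 5)
(((-3 - (1 + a(-1))/(6 + 5))*y)*(-7))*(-1) = (((-3 - (1 + 2)/(6 + 5))*5)*(-7))*(-1) = (((-3 - 3/11)*5)*(-7))*(-1) = (-36/11*5*(-7))*(-1) = -180/11*(-7)*(-1) = (1260/11)*(-1) = -1260/11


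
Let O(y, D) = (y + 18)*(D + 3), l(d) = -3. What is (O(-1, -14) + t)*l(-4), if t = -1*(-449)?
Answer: -786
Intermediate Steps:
O(y, D) = (3 + D)*(18 + y) (O(y, D) = (18 + y)*(3 + D) = (3 + D)*(18 + y))
t = 449
(O(-1, -14) + t)*l(-4) = ((54 + 3*(-1) + 18*(-14) - 14*(-1)) + 449)*(-3) = ((54 - 3 - 252 + 14) + 449)*(-3) = (-187 + 449)*(-3) = 262*(-3) = -786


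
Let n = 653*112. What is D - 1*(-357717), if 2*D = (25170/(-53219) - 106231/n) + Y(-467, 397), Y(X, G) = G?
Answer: 2786167665014795/7784449568 ≈ 3.5791e+5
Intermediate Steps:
n = 73136
D = 1537718898539/7784449568 (D = ((25170/(-53219) - 106231/73136) + 397)/2 = ((25170*(-1/53219) - 106231*1/73136) + 397)/2 = ((-25170/53219 - 106231/73136) + 397)/2 = (-7494340709/3892224784 + 397)/2 = (1/2)*(1537718898539/3892224784) = 1537718898539/7784449568 ≈ 197.54)
D - 1*(-357717) = 1537718898539/7784449568 - 1*(-357717) = 1537718898539/7784449568 + 357717 = 2786167665014795/7784449568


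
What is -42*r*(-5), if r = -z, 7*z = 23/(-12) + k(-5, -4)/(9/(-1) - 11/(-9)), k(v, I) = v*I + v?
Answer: 1615/14 ≈ 115.36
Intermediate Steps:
k(v, I) = v + I*v (k(v, I) = I*v + v = v + I*v)
z = -323/588 (z = (23/(-12) + (-5*(1 - 4))/(9/(-1) - 11/(-9)))/7 = (23*(-1/12) + (-5*(-3))/(9*(-1) - 11*(-⅑)))/7 = (-23/12 + 15/(-9 + 11/9))/7 = (-23/12 + 15/(-70/9))/7 = (-23/12 + 15*(-9/70))/7 = (-23/12 - 27/14)/7 = (⅐)*(-323/84) = -323/588 ≈ -0.54932)
r = 323/588 (r = -1*(-323/588) = 323/588 ≈ 0.54932)
-42*r*(-5) = -42*323/588*(-5) = -323/14*(-5) = 1615/14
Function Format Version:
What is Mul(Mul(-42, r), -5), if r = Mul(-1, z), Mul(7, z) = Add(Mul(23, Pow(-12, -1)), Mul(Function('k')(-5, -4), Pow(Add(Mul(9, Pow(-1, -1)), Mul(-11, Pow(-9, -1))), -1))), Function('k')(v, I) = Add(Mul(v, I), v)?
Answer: Rational(1615, 14) ≈ 115.36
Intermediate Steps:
Function('k')(v, I) = Add(v, Mul(I, v)) (Function('k')(v, I) = Add(Mul(I, v), v) = Add(v, Mul(I, v)))
z = Rational(-323, 588) (z = Mul(Rational(1, 7), Add(Mul(23, Pow(-12, -1)), Mul(Mul(-5, Add(1, -4)), Pow(Add(Mul(9, Pow(-1, -1)), Mul(-11, Pow(-9, -1))), -1)))) = Mul(Rational(1, 7), Add(Mul(23, Rational(-1, 12)), Mul(Mul(-5, -3), Pow(Add(Mul(9, -1), Mul(-11, Rational(-1, 9))), -1)))) = Mul(Rational(1, 7), Add(Rational(-23, 12), Mul(15, Pow(Add(-9, Rational(11, 9)), -1)))) = Mul(Rational(1, 7), Add(Rational(-23, 12), Mul(15, Pow(Rational(-70, 9), -1)))) = Mul(Rational(1, 7), Add(Rational(-23, 12), Mul(15, Rational(-9, 70)))) = Mul(Rational(1, 7), Add(Rational(-23, 12), Rational(-27, 14))) = Mul(Rational(1, 7), Rational(-323, 84)) = Rational(-323, 588) ≈ -0.54932)
r = Rational(323, 588) (r = Mul(-1, Rational(-323, 588)) = Rational(323, 588) ≈ 0.54932)
Mul(Mul(-42, r), -5) = Mul(Mul(-42, Rational(323, 588)), -5) = Mul(Rational(-323, 14), -5) = Rational(1615, 14)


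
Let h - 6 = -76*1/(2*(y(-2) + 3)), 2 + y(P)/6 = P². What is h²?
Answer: 2704/225 ≈ 12.018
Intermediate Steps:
y(P) = -12 + 6*P²
h = 52/15 (h = 6 - 76*1/(2*((-12 + 6*(-2)²) + 3)) = 6 - 76*1/(2*((-12 + 6*4) + 3)) = 6 - 76*1/(2*((-12 + 24) + 3)) = 6 - 76*1/(2*(12 + 3)) = 6 - 76/(2*15) = 6 - 76/30 = 6 - 76*1/30 = 6 - 38/15 = 52/15 ≈ 3.4667)
h² = (52/15)² = 2704/225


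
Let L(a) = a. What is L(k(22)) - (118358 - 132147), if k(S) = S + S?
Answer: 13833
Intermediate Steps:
k(S) = 2*S
L(k(22)) - (118358 - 132147) = 2*22 - (118358 - 132147) = 44 - 1*(-13789) = 44 + 13789 = 13833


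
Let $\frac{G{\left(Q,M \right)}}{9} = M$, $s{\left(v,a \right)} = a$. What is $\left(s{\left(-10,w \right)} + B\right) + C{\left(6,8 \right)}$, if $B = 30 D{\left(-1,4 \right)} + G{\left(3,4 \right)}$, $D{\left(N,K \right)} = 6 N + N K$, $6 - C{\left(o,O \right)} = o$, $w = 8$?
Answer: $-256$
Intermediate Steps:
$C{\left(o,O \right)} = 6 - o$
$G{\left(Q,M \right)} = 9 M$
$D{\left(N,K \right)} = 6 N + K N$
$B = -264$ ($B = 30 \left(- (6 + 4)\right) + 9 \cdot 4 = 30 \left(\left(-1\right) 10\right) + 36 = 30 \left(-10\right) + 36 = -300 + 36 = -264$)
$\left(s{\left(-10,w \right)} + B\right) + C{\left(6,8 \right)} = \left(8 - 264\right) + \left(6 - 6\right) = -256 + \left(6 - 6\right) = -256 + 0 = -256$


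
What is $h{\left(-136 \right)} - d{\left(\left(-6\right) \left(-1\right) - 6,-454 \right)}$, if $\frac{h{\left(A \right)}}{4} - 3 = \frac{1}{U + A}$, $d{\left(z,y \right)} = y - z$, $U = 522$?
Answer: $\frac{89940}{193} \approx 466.01$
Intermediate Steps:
$h{\left(A \right)} = 12 + \frac{4}{522 + A}$
$h{\left(-136 \right)} - d{\left(\left(-6\right) \left(-1\right) - 6,-454 \right)} = \frac{4 \left(1567 + 3 \left(-136\right)\right)}{522 - 136} - \left(-454 - \left(\left(-6\right) \left(-1\right) - 6\right)\right) = \frac{4 \left(1567 - 408\right)}{386} - \left(-454 - \left(6 - 6\right)\right) = 4 \cdot \frac{1}{386} \cdot 1159 - \left(-454 - 0\right) = \frac{2318}{193} - \left(-454 + 0\right) = \frac{2318}{193} - -454 = \frac{2318}{193} + 454 = \frac{89940}{193}$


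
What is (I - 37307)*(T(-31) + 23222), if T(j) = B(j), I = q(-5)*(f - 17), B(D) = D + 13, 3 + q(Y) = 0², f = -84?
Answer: -858640816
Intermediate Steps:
q(Y) = -3 (q(Y) = -3 + 0² = -3 + 0 = -3)
B(D) = 13 + D
I = 303 (I = -3*(-84 - 17) = -3*(-101) = 303)
T(j) = 13 + j
(I - 37307)*(T(-31) + 23222) = (303 - 37307)*((13 - 31) + 23222) = -37004*(-18 + 23222) = -37004*23204 = -858640816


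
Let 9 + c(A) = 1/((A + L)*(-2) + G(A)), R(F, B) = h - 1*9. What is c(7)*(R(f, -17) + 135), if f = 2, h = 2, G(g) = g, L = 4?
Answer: -17408/15 ≈ -1160.5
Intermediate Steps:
R(F, B) = -7 (R(F, B) = 2 - 1*9 = 2 - 9 = -7)
c(A) = -9 + 1/(-8 - A) (c(A) = -9 + 1/((A + 4)*(-2) + A) = -9 + 1/((4 + A)*(-2) + A) = -9 + 1/((-8 - 2*A) + A) = -9 + 1/(-8 - A))
c(7)*(R(f, -17) + 135) = ((-73 - 9*7)/(8 + 7))*(-7 + 135) = ((-73 - 63)/15)*128 = ((1/15)*(-136))*128 = -136/15*128 = -17408/15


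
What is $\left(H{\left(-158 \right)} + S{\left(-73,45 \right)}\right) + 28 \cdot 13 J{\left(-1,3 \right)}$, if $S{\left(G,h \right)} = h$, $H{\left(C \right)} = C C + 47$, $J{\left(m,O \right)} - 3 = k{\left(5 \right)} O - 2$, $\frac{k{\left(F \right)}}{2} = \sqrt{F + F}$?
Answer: $25420 + 2184 \sqrt{10} \approx 32326.0$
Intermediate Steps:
$k{\left(F \right)} = 2 \sqrt{2} \sqrt{F}$ ($k{\left(F \right)} = 2 \sqrt{F + F} = 2 \sqrt{2 F} = 2 \sqrt{2} \sqrt{F}$)
$J{\left(m,O \right)} = 1 + 2 O \sqrt{10}$ ($J{\left(m,O \right)} = 3 + \left(2 \sqrt{2} \sqrt{5} O - 2\right) = 3 + \left(2 \sqrt{10} O - 2\right) = 3 + \left(2 O \sqrt{10} - 2\right) = 3 + \left(-2 + 2 O \sqrt{10}\right) = 1 + 2 O \sqrt{10}$)
$H{\left(C \right)} = 47 + C^{2}$ ($H{\left(C \right)} = C^{2} + 47 = 47 + C^{2}$)
$\left(H{\left(-158 \right)} + S{\left(-73,45 \right)}\right) + 28 \cdot 13 J{\left(-1,3 \right)} = \left(\left(47 + \left(-158\right)^{2}\right) + 45\right) + 28 \cdot 13 \left(1 + 2 \cdot 3 \sqrt{10}\right) = \left(\left(47 + 24964\right) + 45\right) + 364 \left(1 + 6 \sqrt{10}\right) = \left(25011 + 45\right) + \left(364 + 2184 \sqrt{10}\right) = 25056 + \left(364 + 2184 \sqrt{10}\right) = 25420 + 2184 \sqrt{10}$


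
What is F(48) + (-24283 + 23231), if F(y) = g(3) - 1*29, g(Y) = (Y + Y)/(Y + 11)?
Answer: -7564/7 ≈ -1080.6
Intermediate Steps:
g(Y) = 2*Y/(11 + Y) (g(Y) = (2*Y)/(11 + Y) = 2*Y/(11 + Y))
F(y) = -200/7 (F(y) = 2*3/(11 + 3) - 1*29 = 2*3/14 - 29 = 2*3*(1/14) - 29 = 3/7 - 29 = -200/7)
F(48) + (-24283 + 23231) = -200/7 + (-24283 + 23231) = -200/7 - 1052 = -7564/7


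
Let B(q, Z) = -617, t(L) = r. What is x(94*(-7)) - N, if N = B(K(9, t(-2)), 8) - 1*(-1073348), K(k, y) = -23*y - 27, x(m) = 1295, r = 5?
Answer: -1071436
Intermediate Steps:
t(L) = 5
K(k, y) = -27 - 23*y
N = 1072731 (N = -617 - 1*(-1073348) = -617 + 1073348 = 1072731)
x(94*(-7)) - N = 1295 - 1*1072731 = 1295 - 1072731 = -1071436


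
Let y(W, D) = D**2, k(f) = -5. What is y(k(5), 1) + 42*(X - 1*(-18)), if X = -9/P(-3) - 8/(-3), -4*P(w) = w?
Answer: 365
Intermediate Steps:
P(w) = -w/4
X = -28/3 (X = -9/((-1/4*(-3))) - 8/(-3) = -9/3/4 - 8*(-1/3) = -9*4/3 + 8/3 = -12 + 8/3 = -28/3 ≈ -9.3333)
y(k(5), 1) + 42*(X - 1*(-18)) = 1**2 + 42*(-28/3 - 1*(-18)) = 1 + 42*(-28/3 + 18) = 1 + 42*(26/3) = 1 + 364 = 365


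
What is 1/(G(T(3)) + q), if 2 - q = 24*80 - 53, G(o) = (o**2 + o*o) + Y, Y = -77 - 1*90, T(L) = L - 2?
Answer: -1/2030 ≈ -0.00049261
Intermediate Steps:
T(L) = -2 + L
Y = -167 (Y = -77 - 90 = -167)
G(o) = -167 + 2*o**2 (G(o) = (o**2 + o*o) - 167 = (o**2 + o**2) - 167 = 2*o**2 - 167 = -167 + 2*o**2)
q = -1865 (q = 2 - (24*80 - 53) = 2 - (1920 - 53) = 2 - 1*1867 = 2 - 1867 = -1865)
1/(G(T(3)) + q) = 1/((-167 + 2*(-2 + 3)**2) - 1865) = 1/((-167 + 2*1**2) - 1865) = 1/((-167 + 2*1) - 1865) = 1/((-167 + 2) - 1865) = 1/(-165 - 1865) = 1/(-2030) = -1/2030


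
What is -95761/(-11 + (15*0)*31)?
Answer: 95761/11 ≈ 8705.5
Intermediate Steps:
-95761/(-11 + (15*0)*31) = -95761/(-11 + 0*31) = -95761/(-11 + 0) = -95761/(-11) = -95761*(-1/11) = 95761/11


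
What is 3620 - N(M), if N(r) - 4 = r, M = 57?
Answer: 3559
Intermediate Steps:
N(r) = 4 + r
3620 - N(M) = 3620 - (4 + 57) = 3620 - 1*61 = 3620 - 61 = 3559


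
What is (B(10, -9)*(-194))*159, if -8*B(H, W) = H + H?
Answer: 77115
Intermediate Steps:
B(H, W) = -H/4 (B(H, W) = -(H + H)/8 = -H/4)
(B(10, -9)*(-194))*159 = (-1/4*10*(-194))*159 = -5/2*(-194)*159 = 485*159 = 77115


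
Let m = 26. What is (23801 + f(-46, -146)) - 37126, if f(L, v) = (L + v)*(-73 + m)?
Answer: -4301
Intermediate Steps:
f(L, v) = -47*L - 47*v (f(L, v) = (L + v)*(-73 + 26) = (L + v)*(-47) = -47*L - 47*v)
(23801 + f(-46, -146)) - 37126 = (23801 + (-47*(-46) - 47*(-146))) - 37126 = (23801 + (2162 + 6862)) - 37126 = (23801 + 9024) - 37126 = 32825 - 37126 = -4301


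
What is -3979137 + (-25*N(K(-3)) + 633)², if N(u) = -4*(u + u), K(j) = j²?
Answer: 1940352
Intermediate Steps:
N(u) = -8*u
-3979137 + (-25*N(K(-3)) + 633)² = -3979137 + (-(-200)*(-3)² + 633)² = -3979137 + (-(-200)*9 + 633)² = -3979137 + (-25*(-72) + 633)² = -3979137 + (1800 + 633)² = -3979137 + 2433² = -3979137 + 5919489 = 1940352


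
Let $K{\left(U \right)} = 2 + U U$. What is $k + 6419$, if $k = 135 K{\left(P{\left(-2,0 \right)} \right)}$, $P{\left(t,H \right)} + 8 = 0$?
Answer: $15329$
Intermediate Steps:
$P{\left(t,H \right)} = -8$ ($P{\left(t,H \right)} = -8 + 0 = -8$)
$K{\left(U \right)} = 2 + U^{2}$
$k = 8910$ ($k = 135 \left(2 + \left(-8\right)^{2}\right) = 135 \left(2 + 64\right) = 135 \cdot 66 = 8910$)
$k + 6419 = 8910 + 6419 = 15329$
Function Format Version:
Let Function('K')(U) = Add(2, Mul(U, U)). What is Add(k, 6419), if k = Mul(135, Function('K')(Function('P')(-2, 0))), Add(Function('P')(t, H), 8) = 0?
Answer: 15329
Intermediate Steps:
Function('P')(t, H) = -8 (Function('P')(t, H) = Add(-8, 0) = -8)
Function('K')(U) = Add(2, Pow(U, 2))
k = 8910 (k = Mul(135, Add(2, Pow(-8, 2))) = Mul(135, Add(2, 64)) = Mul(135, 66) = 8910)
Add(k, 6419) = Add(8910, 6419) = 15329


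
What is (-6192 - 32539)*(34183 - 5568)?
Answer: -1108287565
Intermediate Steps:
(-6192 - 32539)*(34183 - 5568) = -38731*28615 = -1108287565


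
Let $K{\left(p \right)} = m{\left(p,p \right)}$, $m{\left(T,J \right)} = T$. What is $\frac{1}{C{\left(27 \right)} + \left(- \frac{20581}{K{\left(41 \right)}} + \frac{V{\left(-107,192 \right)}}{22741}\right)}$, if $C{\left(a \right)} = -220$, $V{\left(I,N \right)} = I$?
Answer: $- \frac{932381}{673160728} \approx -0.0013851$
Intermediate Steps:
$K{\left(p \right)} = p$
$\frac{1}{C{\left(27 \right)} + \left(- \frac{20581}{K{\left(41 \right)}} + \frac{V{\left(-107,192 \right)}}{22741}\right)} = \frac{1}{-220 - \left(\frac{107}{22741} + \frac{20581}{41}\right)} = \frac{1}{-220 - \frac{468036908}{932381}} = \frac{1}{- \frac{673160728}{932381}} = - \frac{932381}{673160728}$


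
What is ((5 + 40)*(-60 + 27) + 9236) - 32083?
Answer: -24332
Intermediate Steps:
((5 + 40)*(-60 + 27) + 9236) - 32083 = (45*(-33) + 9236) - 32083 = (-1485 + 9236) - 32083 = 7751 - 32083 = -24332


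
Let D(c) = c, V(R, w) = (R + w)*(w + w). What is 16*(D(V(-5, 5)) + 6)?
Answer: 96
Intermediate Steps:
V(R, w) = 2*w*(R + w) (V(R, w) = (R + w)*(2*w) = 2*w*(R + w))
16*(D(V(-5, 5)) + 6) = 16*(2*5*(-5 + 5) + 6) = 16*(2*5*0 + 6) = 16*(0 + 6) = 16*6 = 96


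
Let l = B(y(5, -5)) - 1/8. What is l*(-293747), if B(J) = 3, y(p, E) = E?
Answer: -6756181/8 ≈ -8.4452e+5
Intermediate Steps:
l = 23/8 (l = 3 - 1/8 = 23/8 ≈ 2.8750)
l*(-293747) = (23/8)*(-293747) = -6756181/8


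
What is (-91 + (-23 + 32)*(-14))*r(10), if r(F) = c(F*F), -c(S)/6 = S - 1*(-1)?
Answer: 131502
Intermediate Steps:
c(S) = -6 - 6*S (c(S) = -6*(S - 1*(-1)) = -6*(S + 1) = -6*(1 + S) = -6 - 6*S)
r(F) = -6 - 6*F² (r(F) = -6 - 6*F*F = -6 - 6*F²)
(-91 + (-23 + 32)*(-14))*r(10) = (-91 + (-23 + 32)*(-14))*(-6 - 6*10²) = (-91 + 9*(-14))*(-6 - 6*100) = (-91 - 126)*(-6 - 600) = -217*(-606) = 131502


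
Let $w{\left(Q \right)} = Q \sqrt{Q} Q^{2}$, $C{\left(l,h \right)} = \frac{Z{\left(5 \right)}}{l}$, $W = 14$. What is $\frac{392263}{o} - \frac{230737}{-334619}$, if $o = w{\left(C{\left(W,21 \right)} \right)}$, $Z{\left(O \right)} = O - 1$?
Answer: $\frac{230737}{334619} + \frac{134546209 \sqrt{14}}{16} \approx 3.1464 \cdot 10^{7}$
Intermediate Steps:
$Z{\left(O \right)} = -1 + O$
$C{\left(l,h \right)} = \frac{4}{l}$ ($C{\left(l,h \right)} = \frac{-1 + 5}{l} = \frac{4}{l}$)
$w{\left(Q \right)} = Q^{\frac{7}{2}}$ ($w{\left(Q \right)} = Q^{\frac{3}{2}} Q^{2} = Q^{\frac{7}{2}}$)
$o = \frac{8 \sqrt{14}}{2401}$ ($o = \left(\frac{4}{14}\right)^{\frac{7}{2}} = \left(4 \cdot \frac{1}{14}\right)^{\frac{7}{2}} = \left(\frac{2}{7}\right)^{\frac{7}{2}} = \frac{8 \sqrt{14}}{2401} \approx 0.012467$)
$\frac{392263}{o} - \frac{230737}{-334619} = \frac{392263}{\frac{8}{2401} \sqrt{14}} - \frac{230737}{-334619} = 392263 \frac{343 \sqrt{14}}{16} - - \frac{230737}{334619} = \frac{134546209 \sqrt{14}}{16} + \frac{230737}{334619} = \frac{230737}{334619} + \frac{134546209 \sqrt{14}}{16}$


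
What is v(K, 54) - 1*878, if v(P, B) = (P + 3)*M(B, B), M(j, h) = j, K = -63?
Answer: -4118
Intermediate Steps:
v(P, B) = B*(3 + P) (v(P, B) = (P + 3)*B = (3 + P)*B = B*(3 + P))
v(K, 54) - 1*878 = 54*(3 - 63) - 1*878 = 54*(-60) - 878 = -3240 - 878 = -4118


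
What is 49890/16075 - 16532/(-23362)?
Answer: 143128208/37554415 ≈ 3.8112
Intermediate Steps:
49890/16075 - 16532/(-23362) = 49890*(1/16075) - 16532*(-1/23362) = 9978/3215 + 8266/11681 = 143128208/37554415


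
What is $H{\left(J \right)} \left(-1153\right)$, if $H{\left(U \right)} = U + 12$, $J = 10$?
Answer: $-25366$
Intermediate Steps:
$H{\left(U \right)} = 12 + U$
$H{\left(J \right)} \left(-1153\right) = \left(12 + 10\right) \left(-1153\right) = 22 \left(-1153\right) = -25366$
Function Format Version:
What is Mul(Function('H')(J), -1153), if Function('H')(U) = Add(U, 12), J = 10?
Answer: -25366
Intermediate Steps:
Function('H')(U) = Add(12, U)
Mul(Function('H')(J), -1153) = Mul(Add(12, 10), -1153) = Mul(22, -1153) = -25366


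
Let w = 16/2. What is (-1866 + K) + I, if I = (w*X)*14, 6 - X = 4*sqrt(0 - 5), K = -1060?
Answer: -2254 - 448*I*sqrt(5) ≈ -2254.0 - 1001.8*I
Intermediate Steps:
X = 6 - 4*I*sqrt(5) (X = 6 - 4*sqrt(0 - 5) = 6 - 4*sqrt(-5) = 6 - 4*I*sqrt(5) ≈ 6.0 - 8.9443*I)
w = 8 (w = 16*(1/2) = 8)
I = 672 - 448*I*sqrt(5) (I = (8*(6 - 4*I*sqrt(5)))*14 = (48 - 32*I*sqrt(5))*14 = 672 - 448*I*sqrt(5) ≈ 672.0 - 1001.8*I)
(-1866 + K) + I = (-1866 - 1060) + (672 - 448*I*sqrt(5)) = -2926 + (672 - 448*I*sqrt(5)) = -2254 - 448*I*sqrt(5)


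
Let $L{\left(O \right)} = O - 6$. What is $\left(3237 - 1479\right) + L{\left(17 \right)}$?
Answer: $1769$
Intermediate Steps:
$L{\left(O \right)} = -6 + O$
$\left(3237 - 1479\right) + L{\left(17 \right)} = \left(3237 - 1479\right) + \left(-6 + 17\right) = 1758 + 11 = 1769$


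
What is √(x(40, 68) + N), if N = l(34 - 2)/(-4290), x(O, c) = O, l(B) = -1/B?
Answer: √11778626145/17160 ≈ 6.3246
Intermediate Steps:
N = 1/137280 (N = -1/(34 - 2)/(-4290) = -1/32*(-1/4290) = 1/137280 ≈ 7.2844e-6)
√(x(40, 68) + N) = √(40 + 1/137280) = √(5491201/137280) = √11778626145/17160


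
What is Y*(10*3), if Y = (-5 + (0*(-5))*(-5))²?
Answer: 750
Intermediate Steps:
Y = 25 (Y = (-5 + 0*(-5))² = (-5 + 0)² = (-5)² = 25)
Y*(10*3) = 25*(10*3) = 25*30 = 750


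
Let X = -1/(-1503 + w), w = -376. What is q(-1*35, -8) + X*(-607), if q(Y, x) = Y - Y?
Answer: -607/1879 ≈ -0.32304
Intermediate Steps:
q(Y, x) = 0
X = 1/1879 (X = -1/(-1503 - 376) = -1/(-1879) = -1*(-1/1879) = 1/1879 ≈ 0.00053220)
q(-1*35, -8) + X*(-607) = 0 + (1/1879)*(-607) = 0 - 607/1879 = -607/1879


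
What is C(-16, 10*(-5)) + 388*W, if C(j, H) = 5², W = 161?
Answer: 62493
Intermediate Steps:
C(j, H) = 25
C(-16, 10*(-5)) + 388*W = 25 + 388*161 = 25 + 62468 = 62493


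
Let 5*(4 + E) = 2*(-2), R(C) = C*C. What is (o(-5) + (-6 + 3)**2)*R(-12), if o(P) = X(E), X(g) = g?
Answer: 3024/5 ≈ 604.80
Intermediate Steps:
R(C) = C**2
E = -24/5 (E = -4 + (2*(-2))/5 = -4 + (1/5)*(-4) = -4 - 4/5 = -24/5 ≈ -4.8000)
o(P) = -24/5
(o(-5) + (-6 + 3)**2)*R(-12) = (-24/5 + (-6 + 3)**2)*(-12)**2 = (-24/5 + (-3)**2)*144 = (-24/5 + 9)*144 = (21/5)*144 = 3024/5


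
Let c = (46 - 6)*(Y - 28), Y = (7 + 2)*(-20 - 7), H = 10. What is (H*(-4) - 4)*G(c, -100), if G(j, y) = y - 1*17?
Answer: 5148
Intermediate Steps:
Y = -243 (Y = 9*(-27) = -243)
c = -10840 (c = (46 - 6)*(-243 - 28) = 40*(-271) = -10840)
G(j, y) = -17 + y (G(j, y) = y - 17 = -17 + y)
(H*(-4) - 4)*G(c, -100) = (10*(-4) - 4)*(-17 - 100) = (-40 - 4)*(-117) = -44*(-117) = 5148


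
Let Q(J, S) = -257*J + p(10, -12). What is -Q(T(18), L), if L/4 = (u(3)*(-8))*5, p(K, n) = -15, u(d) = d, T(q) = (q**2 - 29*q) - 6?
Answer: -52413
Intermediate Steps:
T(q) = -6 + q**2 - 29*q
L = -480 (L = 4*((3*(-8))*5) = 4*(-24*5) = 4*(-120) = -480)
Q(J, S) = -15 - 257*J (Q(J, S) = -257*J - 15 = -15 - 257*J)
-Q(T(18), L) = -(-15 - 257*(-6 + 18**2 - 29*18)) = -(-15 - 257*(-6 + 324 - 522)) = -(-15 - 257*(-204)) = -(-15 + 52428) = -1*52413 = -52413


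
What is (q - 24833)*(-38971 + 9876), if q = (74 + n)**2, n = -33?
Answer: 673607440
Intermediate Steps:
q = 1681 (q = (74 - 33)**2 = 41**2 = 1681)
(q - 24833)*(-38971 + 9876) = (1681 - 24833)*(-38971 + 9876) = -23152*(-29095) = 673607440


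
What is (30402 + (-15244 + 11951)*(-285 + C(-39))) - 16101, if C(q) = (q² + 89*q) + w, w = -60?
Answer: 7571736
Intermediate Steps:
C(q) = -60 + q² + 89*q (C(q) = (q² + 89*q) - 60 = -60 + q² + 89*q)
(30402 + (-15244 + 11951)*(-285 + C(-39))) - 16101 = (30402 + (-15244 + 11951)*(-285 + (-60 + (-39)² + 89*(-39)))) - 16101 = (30402 - 3293*(-285 + (-60 + 1521 - 3471))) - 16101 = (30402 - 3293*(-285 - 2010)) - 16101 = (30402 - 3293*(-2295)) - 16101 = (30402 + 7557435) - 16101 = 7587837 - 16101 = 7571736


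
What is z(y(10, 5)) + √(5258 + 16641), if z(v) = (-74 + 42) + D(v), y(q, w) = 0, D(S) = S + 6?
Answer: -26 + √21899 ≈ 121.98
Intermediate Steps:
D(S) = 6 + S
z(v) = -26 + v (z(v) = (-74 + 42) + (6 + v) = -32 + (6 + v) = -26 + v)
z(y(10, 5)) + √(5258 + 16641) = (-26 + 0) + √(5258 + 16641) = -26 + √21899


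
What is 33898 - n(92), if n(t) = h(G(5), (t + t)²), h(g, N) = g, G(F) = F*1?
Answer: 33893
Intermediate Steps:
G(F) = F
n(t) = 5
33898 - n(92) = 33898 - 1*5 = 33898 - 5 = 33893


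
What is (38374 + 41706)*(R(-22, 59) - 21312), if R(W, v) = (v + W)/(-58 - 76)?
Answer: -114348033800/67 ≈ -1.7067e+9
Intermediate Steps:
R(W, v) = -W/134 - v/134 (R(W, v) = (W + v)/(-134) = (W + v)*(-1/134) = -W/134 - v/134)
(38374 + 41706)*(R(-22, 59) - 21312) = (38374 + 41706)*((-1/134*(-22) - 1/134*59) - 21312) = 80080*((11/67 - 59/134) - 21312) = 80080*(-37/134 - 21312) = 80080*(-2855845/134) = -114348033800/67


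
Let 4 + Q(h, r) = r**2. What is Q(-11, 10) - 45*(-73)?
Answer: 3381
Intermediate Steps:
Q(h, r) = -4 + r**2
Q(-11, 10) - 45*(-73) = (-4 + 10**2) - 45*(-73) = (-4 + 100) + 3285 = 96 + 3285 = 3381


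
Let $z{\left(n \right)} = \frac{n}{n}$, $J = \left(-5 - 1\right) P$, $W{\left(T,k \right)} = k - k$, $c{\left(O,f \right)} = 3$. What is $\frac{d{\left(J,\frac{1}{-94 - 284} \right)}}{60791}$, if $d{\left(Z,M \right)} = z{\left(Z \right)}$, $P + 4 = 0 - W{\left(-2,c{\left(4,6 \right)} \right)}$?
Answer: $\frac{1}{60791} \approx 1.645 \cdot 10^{-5}$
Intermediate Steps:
$W{\left(T,k \right)} = 0$
$P = -4$ ($P = -4 + \left(0 - 0\right) = -4 + \left(0 + 0\right) = -4 + 0 = -4$)
$J = 24$ ($J = \left(-5 - 1\right) \left(-4\right) = \left(-6\right) \left(-4\right) = 24$)
$z{\left(n \right)} = 1$
$d{\left(Z,M \right)} = 1$
$\frac{d{\left(J,\frac{1}{-94 - 284} \right)}}{60791} = 1 \cdot \frac{1}{60791} = \frac{1}{60791}$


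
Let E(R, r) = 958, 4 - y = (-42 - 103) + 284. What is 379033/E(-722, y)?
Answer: 379033/958 ≈ 395.65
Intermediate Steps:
y = -135 (y = 4 - ((-42 - 103) + 284) = 4 - (-145 + 284) = 4 - 1*139 = 4 - 139 = -135)
379033/E(-722, y) = 379033/958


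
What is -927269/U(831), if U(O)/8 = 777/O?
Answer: -36693359/296 ≈ -1.2396e+5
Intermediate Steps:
U(O) = 6216/O (U(O) = 8*(777/O) = 6216/O)
-927269/U(831) = -927269/(6216/831) = -927269/(6216*(1/831)) = -927269/2072/277 = -927269*277/2072 = -36693359/296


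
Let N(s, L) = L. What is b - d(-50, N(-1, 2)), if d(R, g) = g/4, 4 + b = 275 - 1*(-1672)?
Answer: 3885/2 ≈ 1942.5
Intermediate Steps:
b = 1943 (b = -4 + (275 - 1*(-1672)) = -4 + (275 + 1672) = -4 + 1947 = 1943)
d(R, g) = g/4 (d(R, g) = g*(¼) = g/4)
b - d(-50, N(-1, 2)) = 1943 - 2/4 = 1943 - 1*½ = 1943 - ½ = 3885/2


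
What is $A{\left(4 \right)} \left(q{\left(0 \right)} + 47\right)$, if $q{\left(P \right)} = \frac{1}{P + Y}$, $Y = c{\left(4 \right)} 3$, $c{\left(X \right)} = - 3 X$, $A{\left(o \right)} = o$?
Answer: $\frac{1691}{9} \approx 187.89$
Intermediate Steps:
$Y = -36$ ($Y = \left(-3\right) 4 \cdot 3 = \left(-12\right) 3 = -36$)
$q{\left(P \right)} = \frac{1}{-36 + P}$ ($q{\left(P \right)} = \frac{1}{P - 36} = \frac{1}{-36 + P}$)
$A{\left(4 \right)} \left(q{\left(0 \right)} + 47\right) = 4 \left(\frac{1}{-36 + 0} + 47\right) = 4 \left(\frac{1}{-36} + 47\right) = 4 \left(- \frac{1}{36} + 47\right) = 4 \cdot \frac{1691}{36} = \frac{1691}{9}$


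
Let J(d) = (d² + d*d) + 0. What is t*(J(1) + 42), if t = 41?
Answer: 1804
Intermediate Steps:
J(d) = 2*d² (J(d) = (d² + d²) + 0 = 2*d² + 0 = 2*d²)
t*(J(1) + 42) = 41*(2*1² + 42) = 41*(2*1 + 42) = 41*(2 + 42) = 41*44 = 1804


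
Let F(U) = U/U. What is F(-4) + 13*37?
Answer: 482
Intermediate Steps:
F(U) = 1
F(-4) + 13*37 = 1 + 13*37 = 1 + 481 = 482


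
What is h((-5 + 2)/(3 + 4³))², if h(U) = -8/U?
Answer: 287296/9 ≈ 31922.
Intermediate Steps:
h((-5 + 2)/(3 + 4³))² = (-8*(3 + 4³)/(-5 + 2))² = (-8/((-3/(3 + 64))))² = (-8/((-3/67)))² = (-8/((-3*1/67)))² = (-8/(-3/67))² = (-8*(-67/3))² = (536/3)² = 287296/9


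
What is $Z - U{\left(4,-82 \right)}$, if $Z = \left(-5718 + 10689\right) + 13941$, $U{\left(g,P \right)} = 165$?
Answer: $18747$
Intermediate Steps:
$Z = 18912$ ($Z = 4971 + 13941 = 18912$)
$Z - U{\left(4,-82 \right)} = 18912 - 165 = 18747$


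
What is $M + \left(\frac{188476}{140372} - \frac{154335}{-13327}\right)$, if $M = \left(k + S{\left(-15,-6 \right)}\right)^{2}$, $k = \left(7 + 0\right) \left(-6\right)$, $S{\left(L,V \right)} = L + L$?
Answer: $\frac{2430520019692}{467684411} \approx 5196.9$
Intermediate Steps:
$S{\left(L,V \right)} = 2 L$
$k = -42$ ($k = 7 \left(-6\right) = -42$)
$M = 5184$ ($M = \left(-42 + 2 \left(-15\right)\right)^{2} = \left(-42 - 30\right)^{2} = \left(-72\right)^{2} = 5184$)
$M + \left(\frac{188476}{140372} - \frac{154335}{-13327}\right) = 5184 + \left(\frac{188476}{140372} - \frac{154335}{-13327}\right) = 5184 + \left(188476 \cdot \frac{1}{140372} - - \frac{154335}{13327}\right) = 5184 + \left(\frac{47119}{35093} + \frac{154335}{13327}\right) = 5184 + \frac{6044033068}{467684411} = \frac{2430520019692}{467684411}$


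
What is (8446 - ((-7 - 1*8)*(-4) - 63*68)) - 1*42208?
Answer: -29538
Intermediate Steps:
(8446 - ((-7 - 1*8)*(-4) - 63*68)) - 1*42208 = (8446 - ((-7 - 8)*(-4) - 4284)) - 42208 = (8446 - (-15*(-4) - 4284)) - 42208 = (8446 - (60 - 4284)) - 42208 = (8446 - 1*(-4224)) - 42208 = (8446 + 4224) - 42208 = 12670 - 42208 = -29538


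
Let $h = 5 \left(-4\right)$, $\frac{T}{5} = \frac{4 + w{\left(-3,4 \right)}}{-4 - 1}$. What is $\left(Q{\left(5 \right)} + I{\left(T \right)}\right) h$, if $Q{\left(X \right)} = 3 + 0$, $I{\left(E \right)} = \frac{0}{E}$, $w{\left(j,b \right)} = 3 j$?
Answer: $-60$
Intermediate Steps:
$T = 5$ ($T = 5 \frac{4 + 3 \left(-3\right)}{-4 - 1} = 5 \frac{4 - 9}{-5} = 5 \left(\left(-5\right) \left(- \frac{1}{5}\right)\right) = 5 \cdot 1 = 5$)
$I{\left(E \right)} = 0$
$h = -20$
$Q{\left(X \right)} = 3$
$\left(Q{\left(5 \right)} + I{\left(T \right)}\right) h = \left(3 + 0\right) \left(-20\right) = 3 \left(-20\right) = -60$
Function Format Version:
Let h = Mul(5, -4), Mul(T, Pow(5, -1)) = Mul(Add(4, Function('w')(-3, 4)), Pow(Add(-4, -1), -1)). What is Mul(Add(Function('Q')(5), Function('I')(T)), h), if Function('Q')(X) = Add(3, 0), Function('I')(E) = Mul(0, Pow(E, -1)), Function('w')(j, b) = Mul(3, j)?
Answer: -60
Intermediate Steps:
T = 5 (T = Mul(5, Mul(Add(4, Mul(3, -3)), Pow(Add(-4, -1), -1))) = Mul(5, Mul(Add(4, -9), Pow(-5, -1))) = Mul(5, Mul(-5, Rational(-1, 5))) = Mul(5, 1) = 5)
Function('I')(E) = 0
h = -20
Function('Q')(X) = 3
Mul(Add(Function('Q')(5), Function('I')(T)), h) = Mul(Add(3, 0), -20) = Mul(3, -20) = -60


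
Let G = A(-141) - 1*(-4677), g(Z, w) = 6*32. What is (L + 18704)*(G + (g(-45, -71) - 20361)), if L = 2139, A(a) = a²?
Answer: 91479927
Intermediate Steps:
g(Z, w) = 192
G = 24558 (G = (-141)² - 1*(-4677) = 19881 + 4677 = 24558)
(L + 18704)*(G + (g(-45, -71) - 20361)) = (2139 + 18704)*(24558 + (192 - 20361)) = 20843*(24558 - 20169) = 20843*4389 = 91479927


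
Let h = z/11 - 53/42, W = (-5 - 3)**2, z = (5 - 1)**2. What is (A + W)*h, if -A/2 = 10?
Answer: 178/21 ≈ 8.4762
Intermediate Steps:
A = -20 (A = -2*10 = -20)
z = 16 (z = 4**2 = 16)
W = 64 (W = (-8)**2 = 64)
h = 89/462 (h = 16/11 - 53/42 = 89/462 ≈ 0.19264)
(A + W)*h = (-20 + 64)*(89/462) = 44*(89/462) = 178/21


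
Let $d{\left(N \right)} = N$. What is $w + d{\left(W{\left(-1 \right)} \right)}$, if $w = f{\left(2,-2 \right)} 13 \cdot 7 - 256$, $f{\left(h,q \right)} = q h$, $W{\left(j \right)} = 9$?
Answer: $-611$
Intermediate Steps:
$f{\left(h,q \right)} = h q$
$w = -620$ ($w = 2 \left(-2\right) 13 \cdot 7 - 256 = \left(-4\right) 13 \cdot 7 - 256 = \left(-52\right) 7 - 256 = -364 - 256 = -620$)
$w + d{\left(W{\left(-1 \right)} \right)} = -620 + 9 = -611$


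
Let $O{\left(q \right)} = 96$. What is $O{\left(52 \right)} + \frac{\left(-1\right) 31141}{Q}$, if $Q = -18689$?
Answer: $\frac{165935}{1699} \approx 97.666$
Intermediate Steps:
$O{\left(52 \right)} + \frac{\left(-1\right) 31141}{Q} = 96 + \frac{\left(-1\right) 31141}{-18689} = 96 - - \frac{2831}{1699} = 96 + \frac{2831}{1699} = \frac{165935}{1699}$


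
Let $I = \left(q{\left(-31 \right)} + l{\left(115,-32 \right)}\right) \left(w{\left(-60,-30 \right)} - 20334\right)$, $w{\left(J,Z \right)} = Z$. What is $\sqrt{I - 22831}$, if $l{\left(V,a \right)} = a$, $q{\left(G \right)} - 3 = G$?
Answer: $\sqrt{1199009} \approx 1095.0$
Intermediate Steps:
$q{\left(G \right)} = 3 + G$
$I = 1221840$ ($I = \left(\left(3 - 31\right) - 32\right) \left(-30 - 20334\right) = \left(-28 - 32\right) \left(-20364\right) = \left(-60\right) \left(-20364\right) = 1221840$)
$\sqrt{I - 22831} = \sqrt{1221840 - 22831} = \sqrt{1199009}$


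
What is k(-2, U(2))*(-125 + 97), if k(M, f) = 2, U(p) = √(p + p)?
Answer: -56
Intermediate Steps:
U(p) = √2*√p (U(p) = √(2*p) = √2*√p)
k(-2, U(2))*(-125 + 97) = 2*(-125 + 97) = 2*(-28) = -56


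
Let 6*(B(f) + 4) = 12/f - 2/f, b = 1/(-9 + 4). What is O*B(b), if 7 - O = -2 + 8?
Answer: -37/3 ≈ -12.333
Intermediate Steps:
b = -1/5 (b = 1/(-5) = -1/5 ≈ -0.20000)
B(f) = -4 + 5/(3*f) (B(f) = -4 + (12/f - 2/f)/6 = -4 + (10/f)/6 = -4 + 5/(3*f))
O = 1 (O = 7 - (-2 + 8) = 7 - 1*6 = 7 - 6 = 1)
O*B(b) = 1*(-4 + 5/(3*(-1/5))) = 1*(-4 + (5/3)*(-5)) = 1*(-4 - 25/3) = 1*(-37/3) = -37/3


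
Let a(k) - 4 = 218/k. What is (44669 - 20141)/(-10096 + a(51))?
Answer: -625464/257237 ≈ -2.4315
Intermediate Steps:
a(k) = 4 + 218/k
(44669 - 20141)/(-10096 + a(51)) = (44669 - 20141)/(-10096 + (4 + 218/51)) = 24528/(-10096 + (4 + 218*(1/51))) = 24528/(-10096 + (4 + 218/51)) = 24528/(-10096 + 422/51) = 24528/(-514474/51) = 24528*(-51/514474) = -625464/257237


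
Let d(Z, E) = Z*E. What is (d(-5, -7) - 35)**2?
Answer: 0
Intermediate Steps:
d(Z, E) = E*Z
(d(-5, -7) - 35)**2 = (-7*(-5) - 35)**2 = (35 - 35)**2 = 0**2 = 0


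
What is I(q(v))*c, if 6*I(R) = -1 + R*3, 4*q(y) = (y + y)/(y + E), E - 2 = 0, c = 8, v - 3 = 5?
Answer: 4/15 ≈ 0.26667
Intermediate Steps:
v = 8 (v = 3 + 5 = 8)
E = 2 (E = 2 + 0 = 2)
q(y) = y/(2*(2 + y)) (q(y) = ((y + y)/(y + 2))/4 = ((2*y)/(2 + y))/4 = (2*y/(2 + y))/4 = y/(2*(2 + y)))
I(R) = -1/6 + R/2 (I(R) = (-1 + R*3)/6 = (-1 + 3*R)/6 = -1/6 + R/2)
I(q(v))*c = (-1/6 + ((1/2)*8/(2 + 8))/2)*8 = (-1/6 + ((1/2)*8/10)/2)*8 = (-1/6 + ((1/2)*8*(1/10))/2)*8 = (-1/6 + (1/2)*(2/5))*8 = (-1/6 + 1/5)*8 = (1/30)*8 = 4/15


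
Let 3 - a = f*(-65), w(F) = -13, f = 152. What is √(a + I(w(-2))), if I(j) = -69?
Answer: √9814 ≈ 99.066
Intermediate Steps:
a = 9883 (a = 3 - 152*(-65) = 3 - 1*(-9880) = 3 + 9880 = 9883)
√(a + I(w(-2))) = √(9883 - 69) = √9814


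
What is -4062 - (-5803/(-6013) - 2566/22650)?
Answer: -39524133178/9728175 ≈ -4062.9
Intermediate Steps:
-4062 - (-5803/(-6013) - 2566/22650) = -4062 - (-5803*(-1/6013) - 2566*1/22650) = -4062 - (829/859 - 1283/11325) = -4062 - 1*8286328/9728175 = -4062 - 8286328/9728175 = -39524133178/9728175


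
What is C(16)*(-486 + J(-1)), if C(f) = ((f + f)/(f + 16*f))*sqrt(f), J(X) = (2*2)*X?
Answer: -3920/17 ≈ -230.59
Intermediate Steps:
J(X) = 4*X
C(f) = 2*sqrt(f)/17 (C(f) = ((2*f)/((17*f)))*sqrt(f) = ((2*f)*(1/(17*f)))*sqrt(f) = 2*sqrt(f)/17)
C(16)*(-486 + J(-1)) = (2*sqrt(16)/17)*(-486 + 4*(-1)) = ((2/17)*4)*(-486 - 4) = (8/17)*(-490) = -3920/17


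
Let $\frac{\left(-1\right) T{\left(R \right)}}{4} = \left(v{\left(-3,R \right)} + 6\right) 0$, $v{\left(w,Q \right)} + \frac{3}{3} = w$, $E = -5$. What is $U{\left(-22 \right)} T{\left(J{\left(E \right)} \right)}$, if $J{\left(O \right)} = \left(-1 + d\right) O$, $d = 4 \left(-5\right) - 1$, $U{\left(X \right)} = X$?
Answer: $0$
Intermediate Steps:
$v{\left(w,Q \right)} = -1 + w$
$d = -21$ ($d = -20 - 1 = -21$)
$J{\left(O \right)} = - 22 O$ ($J{\left(O \right)} = \left(-1 - 21\right) O = - 22 O$)
$T{\left(R \right)} = 0$ ($T{\left(R \right)} = - 4 \left(\left(-1 - 3\right) + 6\right) 0 = - 4 \left(-4 + 6\right) 0 = - 4 \cdot 2 \cdot 0 = \left(-4\right) 0 = 0$)
$U{\left(-22 \right)} T{\left(J{\left(E \right)} \right)} = \left(-22\right) 0 = 0$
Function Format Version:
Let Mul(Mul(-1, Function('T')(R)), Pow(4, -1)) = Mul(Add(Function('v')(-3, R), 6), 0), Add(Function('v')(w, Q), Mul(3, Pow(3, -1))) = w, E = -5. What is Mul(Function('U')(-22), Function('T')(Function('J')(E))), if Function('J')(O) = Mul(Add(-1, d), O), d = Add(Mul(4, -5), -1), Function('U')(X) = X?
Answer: 0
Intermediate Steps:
Function('v')(w, Q) = Add(-1, w)
d = -21 (d = Add(-20, -1) = -21)
Function('J')(O) = Mul(-22, O) (Function('J')(O) = Mul(Add(-1, -21), O) = Mul(-22, O))
Function('T')(R) = 0 (Function('T')(R) = Mul(-4, Mul(Add(Add(-1, -3), 6), 0)) = Mul(-4, Mul(Add(-4, 6), 0)) = Mul(-4, Mul(2, 0)) = Mul(-4, 0) = 0)
Mul(Function('U')(-22), Function('T')(Function('J')(E))) = Mul(-22, 0) = 0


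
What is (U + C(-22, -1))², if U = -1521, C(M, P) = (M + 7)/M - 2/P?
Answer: 1115760409/484 ≈ 2.3053e+6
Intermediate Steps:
C(M, P) = -2/P + (7 + M)/M (C(M, P) = (7 + M)/M - 2/P = -2/P + (7 + M)/M)
(U + C(-22, -1))² = (-1521 + (1 - 2/(-1) + 7/(-22)))² = (-1521 + (1 - 2*(-1) + 7*(-1/22)))² = (-1521 + (1 + 2 - 7/22))² = (-1521 + 59/22)² = (-33403/22)² = 1115760409/484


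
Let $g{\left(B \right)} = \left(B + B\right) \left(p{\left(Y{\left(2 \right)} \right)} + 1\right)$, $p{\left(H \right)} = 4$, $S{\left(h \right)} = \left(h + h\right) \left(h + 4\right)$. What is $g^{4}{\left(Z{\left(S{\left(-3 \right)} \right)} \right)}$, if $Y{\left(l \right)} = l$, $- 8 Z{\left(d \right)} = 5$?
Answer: $\frac{390625}{256} \approx 1525.9$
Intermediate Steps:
$S{\left(h \right)} = 2 h \left(4 + h\right)$
$Z{\left(d \right)} = - \frac{5}{8}$ ($Z{\left(d \right)} = \left(- \frac{1}{8}\right) 5 = - \frac{5}{8}$)
$g{\left(B \right)} = 10 B$ ($g{\left(B \right)} = \left(B + B\right) \left(4 + 1\right) = 2 B 5 = 10 B$)
$g^{4}{\left(Z{\left(S{\left(-3 \right)} \right)} \right)} = \left(10 \left(- \frac{5}{8}\right)\right)^{4} = \left(- \frac{25}{4}\right)^{4} = \frac{390625}{256}$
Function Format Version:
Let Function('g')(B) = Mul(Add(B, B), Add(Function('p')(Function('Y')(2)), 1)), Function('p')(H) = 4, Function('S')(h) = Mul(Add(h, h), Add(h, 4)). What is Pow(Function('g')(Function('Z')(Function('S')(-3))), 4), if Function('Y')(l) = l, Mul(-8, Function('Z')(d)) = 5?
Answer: Rational(390625, 256) ≈ 1525.9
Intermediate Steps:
Function('S')(h) = Mul(2, h, Add(4, h)) (Function('S')(h) = Mul(Mul(2, h), Add(4, h)) = Mul(2, h, Add(4, h)))
Function('Z')(d) = Rational(-5, 8) (Function('Z')(d) = Mul(Rational(-1, 8), 5) = Rational(-5, 8))
Function('g')(B) = Mul(10, B) (Function('g')(B) = Mul(Add(B, B), Add(4, 1)) = Mul(Mul(2, B), 5) = Mul(10, B))
Pow(Function('g')(Function('Z')(Function('S')(-3))), 4) = Pow(Mul(10, Rational(-5, 8)), 4) = Pow(Rational(-25, 4), 4) = Rational(390625, 256)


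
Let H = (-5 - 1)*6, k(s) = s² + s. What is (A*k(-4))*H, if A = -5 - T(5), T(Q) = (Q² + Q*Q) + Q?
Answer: 25920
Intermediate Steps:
T(Q) = Q + 2*Q² (T(Q) = (Q² + Q²) + Q = 2*Q² + Q = Q + 2*Q²)
k(s) = s + s²
A = -60 (A = -5 - 5*(1 + 2*5) = -5 - 5*(1 + 10) = -5 - 5*11 = -5 - 1*55 = -5 - 55 = -60)
H = -36 (H = -6*6 = -36)
(A*k(-4))*H = -(-240)*(1 - 4)*(-36) = -(-240)*(-3)*(-36) = -60*12*(-36) = -720*(-36) = 25920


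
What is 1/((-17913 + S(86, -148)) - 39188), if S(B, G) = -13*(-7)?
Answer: -1/57010 ≈ -1.7541e-5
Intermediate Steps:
S(B, G) = 91
1/((-17913 + S(86, -148)) - 39188) = 1/((-17913 + 91) - 39188) = 1/(-17822 - 39188) = 1/(-57010) = -1/57010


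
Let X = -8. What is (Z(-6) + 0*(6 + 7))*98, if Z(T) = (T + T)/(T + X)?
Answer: 84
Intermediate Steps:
Z(T) = 2*T/(-8 + T) (Z(T) = (T + T)/(T - 8) = (2*T)/(-8 + T) = 2*T/(-8 + T))
(Z(-6) + 0*(6 + 7))*98 = (2*(-6)/(-8 - 6) + 0*(6 + 7))*98 = (2*(-6)/(-14) + 0*13)*98 = (2*(-6)*(-1/14) + 0)*98 = (6/7 + 0)*98 = (6/7)*98 = 84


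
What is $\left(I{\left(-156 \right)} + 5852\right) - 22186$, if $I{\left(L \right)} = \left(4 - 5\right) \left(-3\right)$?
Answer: $-16331$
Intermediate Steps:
$I{\left(L \right)} = 3$ ($I{\left(L \right)} = \left(-1\right) \left(-3\right) = 3$)
$\left(I{\left(-156 \right)} + 5852\right) - 22186 = \left(3 + 5852\right) - 22186 = 5855 - 22186 = -16331$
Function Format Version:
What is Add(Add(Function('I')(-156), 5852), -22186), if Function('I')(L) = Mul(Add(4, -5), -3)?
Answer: -16331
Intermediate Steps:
Function('I')(L) = 3 (Function('I')(L) = Mul(-1, -3) = 3)
Add(Add(Function('I')(-156), 5852), -22186) = Add(Add(3, 5852), -22186) = Add(5855, -22186) = -16331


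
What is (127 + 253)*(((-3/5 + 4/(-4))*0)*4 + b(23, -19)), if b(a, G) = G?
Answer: -7220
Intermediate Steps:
(127 + 253)*(((-3/5 + 4/(-4))*0)*4 + b(23, -19)) = (127 + 253)*(((-3/5 + 4/(-4))*0)*4 - 19) = 380*(((-3*1/5 + 4*(-1/4))*0)*4 - 19) = 380*(((-3/5 - 1)*0)*4 - 19) = 380*(-8/5*0*4 - 19) = 380*(0*4 - 19) = 380*(0 - 19) = 380*(-19) = -7220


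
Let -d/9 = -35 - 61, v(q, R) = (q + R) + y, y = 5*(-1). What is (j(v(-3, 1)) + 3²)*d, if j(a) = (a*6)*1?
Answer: -28512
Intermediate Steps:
y = -5
v(q, R) = -5 + R + q (v(q, R) = (q + R) - 5 = (R + q) - 5 = -5 + R + q)
j(a) = 6*a (j(a) = (6*a)*1 = 6*a)
d = 864 (d = -9*(-35 - 61) = -9*(-96) = 864)
(j(v(-3, 1)) + 3²)*d = (6*(-5 + 1 - 3) + 3²)*864 = (6*(-7) + 9)*864 = (-42 + 9)*864 = -33*864 = -28512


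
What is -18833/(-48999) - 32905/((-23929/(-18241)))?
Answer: -29409734270038/1172497071 ≈ -25083.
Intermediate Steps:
-18833/(-48999) - 32905/((-23929/(-18241))) = -18833*(-1/48999) - 32905/((-23929*(-1/18241))) = 18833/48999 - 32905/23929/18241 = 18833/48999 - 32905*18241/23929 = 18833/48999 - 600220105/23929 = -29409734270038/1172497071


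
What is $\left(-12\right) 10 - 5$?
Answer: $-125$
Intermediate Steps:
$\left(-12\right) 10 - 5 = -120 - 5 = -125$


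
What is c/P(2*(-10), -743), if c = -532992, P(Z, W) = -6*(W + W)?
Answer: -44416/743 ≈ -59.779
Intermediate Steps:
P(Z, W) = -12*W
c/P(2*(-10), -743) = -532992/((-12*(-743))) = -532992/8916 = -532992*1/8916 = -44416/743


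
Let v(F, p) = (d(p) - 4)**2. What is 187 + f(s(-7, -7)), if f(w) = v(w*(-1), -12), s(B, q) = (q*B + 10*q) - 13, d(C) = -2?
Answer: 223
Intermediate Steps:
v(F, p) = 36 (v(F, p) = (-2 - 4)**2 = (-6)**2 = 36)
s(B, q) = -13 + 10*q + B*q (s(B, q) = (B*q + 10*q) - 13 = (10*q + B*q) - 13 = -13 + 10*q + B*q)
f(w) = 36
187 + f(s(-7, -7)) = 187 + 36 = 223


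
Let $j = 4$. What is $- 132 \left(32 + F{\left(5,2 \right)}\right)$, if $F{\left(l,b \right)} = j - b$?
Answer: $-4488$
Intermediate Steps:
$F{\left(l,b \right)} = 4 - b$
$- 132 \left(32 + F{\left(5,2 \right)}\right) = - 132 \left(32 + \left(4 - 2\right)\right) = - 132 \left(32 + 2\right) = \left(-132\right) 34 = -4488$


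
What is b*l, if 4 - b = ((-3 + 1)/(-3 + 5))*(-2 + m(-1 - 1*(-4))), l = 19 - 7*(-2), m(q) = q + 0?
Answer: 165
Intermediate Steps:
m(q) = q
l = 33 (l = 19 + 14 = 33)
b = 5 (b = 4 - (-3 + 1)/(-3 + 5)*(-2 + (-1 - 1*(-4))) = 4 - (-2/2)*(-2 + (-1 + 4)) = 4 - (-2*1/2)*(-2 + 3) = 4 - (-1) = 4 - 1*(-1) = 4 + 1 = 5)
b*l = 5*33 = 165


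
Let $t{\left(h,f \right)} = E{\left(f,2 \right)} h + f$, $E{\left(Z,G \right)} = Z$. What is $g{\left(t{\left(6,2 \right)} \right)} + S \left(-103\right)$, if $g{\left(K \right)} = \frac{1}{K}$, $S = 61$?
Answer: $- \frac{87961}{14} \approx -6282.9$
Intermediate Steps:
$t{\left(h,f \right)} = f + f h$ ($t{\left(h,f \right)} = f h + f = f + f h$)
$g{\left(t{\left(6,2 \right)} \right)} + S \left(-103\right) = \frac{1}{2 \left(1 + 6\right)} + 61 \left(-103\right) = \frac{1}{2 \cdot 7} - 6283 = \frac{1}{14} - 6283 = - \frac{87961}{14}$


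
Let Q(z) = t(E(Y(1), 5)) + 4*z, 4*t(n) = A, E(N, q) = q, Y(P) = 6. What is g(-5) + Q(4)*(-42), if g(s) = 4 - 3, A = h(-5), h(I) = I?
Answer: -1237/2 ≈ -618.50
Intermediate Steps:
A = -5
g(s) = 1
t(n) = -5/4 (t(n) = (¼)*(-5) = -5/4)
Q(z) = -5/4 + 4*z
g(-5) + Q(4)*(-42) = 1 + (-5/4 + 4*4)*(-42) = 1 + (-5/4 + 16)*(-42) = 1 + (59/4)*(-42) = 1 - 1239/2 = -1237/2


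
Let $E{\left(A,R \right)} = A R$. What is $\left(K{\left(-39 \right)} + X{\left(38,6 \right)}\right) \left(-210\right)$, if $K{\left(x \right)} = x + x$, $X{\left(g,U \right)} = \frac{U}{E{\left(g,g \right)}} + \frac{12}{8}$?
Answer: $\frac{5799150}{361} \approx 16064.0$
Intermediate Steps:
$X{\left(g,U \right)} = \frac{3}{2} + \frac{U}{g^{2}}$ ($X{\left(g,U \right)} = \frac{U}{g g} + \frac{12}{8} = \frac{U}{g^{2}} + 12 \cdot \frac{1}{8} = \frac{U}{g^{2}} + \frac{3}{2} = \frac{3}{2} + \frac{U}{g^{2}}$)
$K{\left(x \right)} = 2 x$
$\left(K{\left(-39 \right)} + X{\left(38,6 \right)}\right) \left(-210\right) = \left(2 \left(-39\right) + \left(\frac{3}{2} + \frac{6}{1444}\right)\right) \left(-210\right) = \left(-78 + \left(\frac{3}{2} + 6 \cdot \frac{1}{1444}\right)\right) \left(-210\right) = \left(-78 + \left(\frac{3}{2} + \frac{3}{722}\right)\right) \left(-210\right) = \left(-78 + \frac{543}{361}\right) \left(-210\right) = \left(- \frac{27615}{361}\right) \left(-210\right) = \frac{5799150}{361}$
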